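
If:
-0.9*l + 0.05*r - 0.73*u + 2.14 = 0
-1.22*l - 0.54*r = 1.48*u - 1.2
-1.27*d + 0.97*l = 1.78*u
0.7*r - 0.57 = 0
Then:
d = 10.90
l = 6.05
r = 0.81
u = -4.48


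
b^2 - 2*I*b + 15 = (b - 5*I)*(b + 3*I)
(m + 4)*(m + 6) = m^2 + 10*m + 24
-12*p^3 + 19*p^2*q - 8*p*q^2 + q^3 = (-4*p + q)*(-3*p + q)*(-p + q)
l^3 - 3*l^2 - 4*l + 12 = (l - 3)*(l - 2)*(l + 2)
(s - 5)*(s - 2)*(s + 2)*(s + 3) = s^4 - 2*s^3 - 19*s^2 + 8*s + 60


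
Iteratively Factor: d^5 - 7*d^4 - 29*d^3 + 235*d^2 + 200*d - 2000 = (d - 5)*(d^4 - 2*d^3 - 39*d^2 + 40*d + 400) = (d - 5)*(d + 4)*(d^3 - 6*d^2 - 15*d + 100) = (d - 5)^2*(d + 4)*(d^2 - d - 20) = (d - 5)^3*(d + 4)*(d + 4)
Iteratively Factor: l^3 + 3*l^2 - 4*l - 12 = (l + 3)*(l^2 - 4) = (l - 2)*(l + 3)*(l + 2)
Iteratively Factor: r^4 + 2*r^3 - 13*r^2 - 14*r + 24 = (r - 3)*(r^3 + 5*r^2 + 2*r - 8) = (r - 3)*(r - 1)*(r^2 + 6*r + 8) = (r - 3)*(r - 1)*(r + 4)*(r + 2)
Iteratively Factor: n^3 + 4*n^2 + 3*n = (n)*(n^2 + 4*n + 3) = n*(n + 1)*(n + 3)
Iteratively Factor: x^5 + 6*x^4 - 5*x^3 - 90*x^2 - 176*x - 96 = (x + 4)*(x^4 + 2*x^3 - 13*x^2 - 38*x - 24) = (x - 4)*(x + 4)*(x^3 + 6*x^2 + 11*x + 6) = (x - 4)*(x + 2)*(x + 4)*(x^2 + 4*x + 3) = (x - 4)*(x + 1)*(x + 2)*(x + 4)*(x + 3)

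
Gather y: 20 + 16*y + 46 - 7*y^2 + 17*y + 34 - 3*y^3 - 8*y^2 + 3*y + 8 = -3*y^3 - 15*y^2 + 36*y + 108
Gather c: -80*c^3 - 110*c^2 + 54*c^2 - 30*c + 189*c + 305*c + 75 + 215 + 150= -80*c^3 - 56*c^2 + 464*c + 440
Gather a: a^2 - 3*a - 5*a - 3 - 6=a^2 - 8*a - 9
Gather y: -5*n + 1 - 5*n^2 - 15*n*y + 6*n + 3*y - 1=-5*n^2 + n + y*(3 - 15*n)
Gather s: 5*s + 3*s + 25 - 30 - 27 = 8*s - 32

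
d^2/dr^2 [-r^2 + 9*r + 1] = -2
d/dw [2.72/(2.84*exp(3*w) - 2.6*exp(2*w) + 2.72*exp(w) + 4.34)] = (-23.1744*exp(2*w) + 14.144*exp(w) - 7.3984)*exp(w)/(2.84*exp(3*w) - 2.6*exp(2*w) + 2.72*exp(w) + 4.34)^2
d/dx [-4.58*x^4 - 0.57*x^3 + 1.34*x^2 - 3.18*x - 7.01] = -18.32*x^3 - 1.71*x^2 + 2.68*x - 3.18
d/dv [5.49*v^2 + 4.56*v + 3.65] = 10.98*v + 4.56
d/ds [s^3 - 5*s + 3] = 3*s^2 - 5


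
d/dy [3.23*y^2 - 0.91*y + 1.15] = 6.46*y - 0.91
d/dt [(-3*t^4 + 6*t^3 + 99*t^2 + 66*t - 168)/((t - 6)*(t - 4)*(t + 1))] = 3*(-t^6 + 18*t^5 - 93*t^4 - 84*t^3 + 972*t^2 + 576*t + 1312)/(t^6 - 18*t^5 + 109*t^4 - 204*t^3 - 236*t^2 + 672*t + 576)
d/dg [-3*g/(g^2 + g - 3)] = 3*(g^2 + 3)/(g^4 + 2*g^3 - 5*g^2 - 6*g + 9)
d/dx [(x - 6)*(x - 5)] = 2*x - 11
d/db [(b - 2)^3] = 3*(b - 2)^2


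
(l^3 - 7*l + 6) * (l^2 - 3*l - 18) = l^5 - 3*l^4 - 25*l^3 + 27*l^2 + 108*l - 108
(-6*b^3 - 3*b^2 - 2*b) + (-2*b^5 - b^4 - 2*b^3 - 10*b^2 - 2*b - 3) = -2*b^5 - b^4 - 8*b^3 - 13*b^2 - 4*b - 3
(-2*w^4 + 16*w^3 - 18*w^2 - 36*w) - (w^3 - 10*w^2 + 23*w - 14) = -2*w^4 + 15*w^3 - 8*w^2 - 59*w + 14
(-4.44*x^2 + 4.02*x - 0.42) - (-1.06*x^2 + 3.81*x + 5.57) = -3.38*x^2 + 0.21*x - 5.99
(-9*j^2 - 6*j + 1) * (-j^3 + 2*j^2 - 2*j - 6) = 9*j^5 - 12*j^4 + 5*j^3 + 68*j^2 + 34*j - 6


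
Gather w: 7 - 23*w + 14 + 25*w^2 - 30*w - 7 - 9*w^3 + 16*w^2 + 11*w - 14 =-9*w^3 + 41*w^2 - 42*w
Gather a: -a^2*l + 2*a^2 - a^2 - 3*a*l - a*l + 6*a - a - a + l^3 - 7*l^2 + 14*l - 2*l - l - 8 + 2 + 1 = a^2*(1 - l) + a*(4 - 4*l) + l^3 - 7*l^2 + 11*l - 5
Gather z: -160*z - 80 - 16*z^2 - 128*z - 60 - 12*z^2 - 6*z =-28*z^2 - 294*z - 140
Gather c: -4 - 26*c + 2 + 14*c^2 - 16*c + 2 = 14*c^2 - 42*c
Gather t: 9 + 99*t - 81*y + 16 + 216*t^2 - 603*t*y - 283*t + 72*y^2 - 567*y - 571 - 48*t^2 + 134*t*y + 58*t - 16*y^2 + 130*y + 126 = 168*t^2 + t*(-469*y - 126) + 56*y^2 - 518*y - 420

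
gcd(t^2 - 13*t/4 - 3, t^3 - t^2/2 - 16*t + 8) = t - 4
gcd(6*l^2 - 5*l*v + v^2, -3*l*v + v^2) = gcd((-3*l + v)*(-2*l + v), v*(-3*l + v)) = -3*l + v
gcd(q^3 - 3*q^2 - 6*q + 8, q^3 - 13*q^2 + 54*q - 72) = q - 4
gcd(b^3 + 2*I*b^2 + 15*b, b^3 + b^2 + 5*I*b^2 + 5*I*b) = b^2 + 5*I*b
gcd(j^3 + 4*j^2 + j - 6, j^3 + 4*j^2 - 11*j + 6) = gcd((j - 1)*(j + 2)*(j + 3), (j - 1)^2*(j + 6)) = j - 1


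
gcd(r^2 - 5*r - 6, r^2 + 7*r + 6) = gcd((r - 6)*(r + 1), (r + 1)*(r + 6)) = r + 1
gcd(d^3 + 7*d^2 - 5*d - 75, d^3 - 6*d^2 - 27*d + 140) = d + 5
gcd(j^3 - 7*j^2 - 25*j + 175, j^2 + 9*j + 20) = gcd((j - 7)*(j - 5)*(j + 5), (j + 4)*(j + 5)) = j + 5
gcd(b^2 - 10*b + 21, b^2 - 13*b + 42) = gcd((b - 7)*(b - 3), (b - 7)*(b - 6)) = b - 7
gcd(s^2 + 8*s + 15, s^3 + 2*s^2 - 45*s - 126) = s + 3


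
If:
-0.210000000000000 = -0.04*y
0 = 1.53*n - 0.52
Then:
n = 0.34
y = 5.25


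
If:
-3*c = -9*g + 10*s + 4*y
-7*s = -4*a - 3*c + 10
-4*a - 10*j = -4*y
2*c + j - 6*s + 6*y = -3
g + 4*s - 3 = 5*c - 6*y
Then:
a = 479*y/439 + 1360/439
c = 3415*y/878 - 889/1756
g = 3763*y/878 - 53/1756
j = -16*y/439 - 544/439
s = 2011*y/878 + 219/1756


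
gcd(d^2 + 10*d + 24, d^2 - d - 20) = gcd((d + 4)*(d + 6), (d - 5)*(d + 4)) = d + 4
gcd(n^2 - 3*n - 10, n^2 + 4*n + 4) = n + 2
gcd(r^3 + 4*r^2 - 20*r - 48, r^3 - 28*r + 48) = r^2 + 2*r - 24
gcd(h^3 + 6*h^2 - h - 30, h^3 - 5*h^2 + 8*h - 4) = h - 2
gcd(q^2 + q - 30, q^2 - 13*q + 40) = q - 5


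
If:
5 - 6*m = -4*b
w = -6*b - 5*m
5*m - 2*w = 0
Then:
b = -25/44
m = 5/11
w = 25/22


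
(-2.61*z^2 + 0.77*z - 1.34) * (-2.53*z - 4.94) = 6.6033*z^3 + 10.9453*z^2 - 0.4136*z + 6.6196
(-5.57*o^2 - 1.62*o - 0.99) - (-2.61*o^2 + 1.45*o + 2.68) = -2.96*o^2 - 3.07*o - 3.67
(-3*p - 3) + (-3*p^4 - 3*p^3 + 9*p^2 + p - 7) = -3*p^4 - 3*p^3 + 9*p^2 - 2*p - 10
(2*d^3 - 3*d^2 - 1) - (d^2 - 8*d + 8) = 2*d^3 - 4*d^2 + 8*d - 9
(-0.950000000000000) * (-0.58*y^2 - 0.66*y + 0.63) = 0.551*y^2 + 0.627*y - 0.5985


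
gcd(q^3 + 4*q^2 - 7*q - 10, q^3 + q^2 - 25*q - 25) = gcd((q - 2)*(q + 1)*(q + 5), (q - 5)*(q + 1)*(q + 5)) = q^2 + 6*q + 5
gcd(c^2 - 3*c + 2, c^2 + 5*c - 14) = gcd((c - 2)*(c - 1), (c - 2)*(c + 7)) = c - 2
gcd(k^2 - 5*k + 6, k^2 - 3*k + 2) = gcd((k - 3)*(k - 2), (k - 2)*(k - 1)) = k - 2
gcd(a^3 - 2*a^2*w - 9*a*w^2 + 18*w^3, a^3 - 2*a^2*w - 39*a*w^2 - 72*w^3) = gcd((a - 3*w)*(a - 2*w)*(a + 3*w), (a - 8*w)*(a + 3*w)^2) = a + 3*w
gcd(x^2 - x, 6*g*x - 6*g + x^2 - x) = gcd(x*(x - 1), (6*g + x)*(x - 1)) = x - 1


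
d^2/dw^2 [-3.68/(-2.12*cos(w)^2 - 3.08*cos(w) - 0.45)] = (-66.157568*(1 - cos(w)^2)^2 - 72.086784*cos(w)^3 - 53.945856*cos(w)^2 + 149.274048*cos(w) + 128.956032)/(2.12*cos(w)^2 + 3.08*cos(w) + 0.45)^3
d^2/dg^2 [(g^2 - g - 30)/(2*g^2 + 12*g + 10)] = -7/(g^3 + 3*g^2 + 3*g + 1)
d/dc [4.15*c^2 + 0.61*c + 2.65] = 8.3*c + 0.61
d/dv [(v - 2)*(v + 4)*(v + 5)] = 3*v^2 + 14*v + 2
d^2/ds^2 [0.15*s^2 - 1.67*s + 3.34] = 0.300000000000000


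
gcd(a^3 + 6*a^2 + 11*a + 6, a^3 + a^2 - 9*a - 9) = a^2 + 4*a + 3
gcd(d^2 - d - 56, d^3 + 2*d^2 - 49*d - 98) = d + 7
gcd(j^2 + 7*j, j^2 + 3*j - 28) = j + 7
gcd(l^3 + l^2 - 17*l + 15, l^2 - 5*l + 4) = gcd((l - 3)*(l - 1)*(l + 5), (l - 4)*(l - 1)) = l - 1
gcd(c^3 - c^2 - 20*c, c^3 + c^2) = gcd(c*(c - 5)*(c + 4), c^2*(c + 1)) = c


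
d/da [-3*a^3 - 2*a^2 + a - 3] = -9*a^2 - 4*a + 1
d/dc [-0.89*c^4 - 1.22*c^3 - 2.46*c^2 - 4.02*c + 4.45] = -3.56*c^3 - 3.66*c^2 - 4.92*c - 4.02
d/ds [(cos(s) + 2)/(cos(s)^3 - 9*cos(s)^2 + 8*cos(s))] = (-69*cos(s) - 3*cos(2*s) + cos(3*s) + 29)*sin(s)/(2*(cos(s) - 8)^2*(cos(s) - 1)^2*cos(s)^2)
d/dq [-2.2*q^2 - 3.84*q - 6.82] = -4.4*q - 3.84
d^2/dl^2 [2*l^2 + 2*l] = 4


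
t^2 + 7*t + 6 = (t + 1)*(t + 6)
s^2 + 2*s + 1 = (s + 1)^2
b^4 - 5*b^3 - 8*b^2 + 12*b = b*(b - 6)*(b - 1)*(b + 2)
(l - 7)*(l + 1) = l^2 - 6*l - 7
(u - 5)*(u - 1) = u^2 - 6*u + 5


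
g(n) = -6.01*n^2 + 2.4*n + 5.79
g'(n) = 2.4 - 12.02*n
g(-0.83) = -0.34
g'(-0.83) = 12.38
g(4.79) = -120.61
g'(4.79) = -55.18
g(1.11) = 1.05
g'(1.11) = -10.94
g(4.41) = -100.51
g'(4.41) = -50.61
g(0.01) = 5.81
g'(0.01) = 2.28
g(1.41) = -2.77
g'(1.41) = -14.55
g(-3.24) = -65.08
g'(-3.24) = 41.34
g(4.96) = -130.16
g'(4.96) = -57.22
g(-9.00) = -502.62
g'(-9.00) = 110.58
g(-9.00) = -502.62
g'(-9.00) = 110.58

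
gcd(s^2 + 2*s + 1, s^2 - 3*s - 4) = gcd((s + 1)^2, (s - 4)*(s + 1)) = s + 1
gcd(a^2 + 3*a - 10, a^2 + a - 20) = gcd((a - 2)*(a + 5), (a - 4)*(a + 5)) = a + 5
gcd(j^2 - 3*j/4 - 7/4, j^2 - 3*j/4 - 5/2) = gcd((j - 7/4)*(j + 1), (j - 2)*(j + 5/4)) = 1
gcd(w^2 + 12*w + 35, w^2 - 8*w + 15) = 1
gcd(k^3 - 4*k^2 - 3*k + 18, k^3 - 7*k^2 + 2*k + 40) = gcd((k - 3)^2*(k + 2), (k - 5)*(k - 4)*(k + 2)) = k + 2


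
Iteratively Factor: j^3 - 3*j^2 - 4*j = (j)*(j^2 - 3*j - 4) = j*(j - 4)*(j + 1)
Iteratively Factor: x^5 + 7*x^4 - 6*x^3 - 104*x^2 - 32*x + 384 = (x + 4)*(x^4 + 3*x^3 - 18*x^2 - 32*x + 96) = (x + 4)^2*(x^3 - x^2 - 14*x + 24) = (x - 2)*(x + 4)^2*(x^2 + x - 12) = (x - 2)*(x + 4)^3*(x - 3)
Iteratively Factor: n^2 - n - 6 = (n - 3)*(n + 2)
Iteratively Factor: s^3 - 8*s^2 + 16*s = (s)*(s^2 - 8*s + 16) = s*(s - 4)*(s - 4)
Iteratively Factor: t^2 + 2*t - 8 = (t + 4)*(t - 2)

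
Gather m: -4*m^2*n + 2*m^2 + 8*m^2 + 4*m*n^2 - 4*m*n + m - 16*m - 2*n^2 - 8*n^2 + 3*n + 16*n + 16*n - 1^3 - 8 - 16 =m^2*(10 - 4*n) + m*(4*n^2 - 4*n - 15) - 10*n^2 + 35*n - 25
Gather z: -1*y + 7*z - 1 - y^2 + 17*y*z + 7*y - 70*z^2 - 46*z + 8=-y^2 + 6*y - 70*z^2 + z*(17*y - 39) + 7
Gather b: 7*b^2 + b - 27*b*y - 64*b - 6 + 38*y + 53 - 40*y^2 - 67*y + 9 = 7*b^2 + b*(-27*y - 63) - 40*y^2 - 29*y + 56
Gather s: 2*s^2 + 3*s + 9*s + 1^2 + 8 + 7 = 2*s^2 + 12*s + 16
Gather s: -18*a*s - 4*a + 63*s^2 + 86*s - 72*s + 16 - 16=-4*a + 63*s^2 + s*(14 - 18*a)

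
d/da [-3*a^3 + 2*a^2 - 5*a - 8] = -9*a^2 + 4*a - 5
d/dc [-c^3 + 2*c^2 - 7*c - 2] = -3*c^2 + 4*c - 7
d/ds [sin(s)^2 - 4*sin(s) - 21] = 2*(sin(s) - 2)*cos(s)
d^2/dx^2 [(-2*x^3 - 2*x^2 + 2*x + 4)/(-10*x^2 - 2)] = 2*(-30*x^3 - 165*x^2 + 18*x + 11)/(125*x^6 + 75*x^4 + 15*x^2 + 1)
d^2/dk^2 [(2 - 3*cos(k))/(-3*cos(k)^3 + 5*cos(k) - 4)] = ((6*cos(k) - 4)*(9*cos(k)^2 - 5)^2*sin(k)^2 - 3*(3*cos(k)^3 - 5*cos(k) + 4)^2*cos(k) + (3*cos(k)^3 - 5*cos(k) + 4)*(135*(1 - cos(2*k))^2 + 22*cos(k) + 234*cos(2*k) - 54*cos(3*k) - 186)/4)/(3*cos(k)^3 - 5*cos(k) + 4)^3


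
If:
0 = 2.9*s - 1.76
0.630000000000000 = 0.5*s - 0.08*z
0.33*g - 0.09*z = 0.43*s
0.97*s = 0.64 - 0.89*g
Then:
No Solution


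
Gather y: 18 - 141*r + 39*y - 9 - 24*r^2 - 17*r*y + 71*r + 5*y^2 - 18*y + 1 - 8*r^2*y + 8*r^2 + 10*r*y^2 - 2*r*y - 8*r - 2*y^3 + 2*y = -16*r^2 - 78*r - 2*y^3 + y^2*(10*r + 5) + y*(-8*r^2 - 19*r + 23) + 10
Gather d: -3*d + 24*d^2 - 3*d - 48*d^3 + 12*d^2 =-48*d^3 + 36*d^2 - 6*d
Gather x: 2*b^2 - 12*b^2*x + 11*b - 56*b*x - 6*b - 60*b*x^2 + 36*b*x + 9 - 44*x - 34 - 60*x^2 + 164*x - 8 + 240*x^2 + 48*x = 2*b^2 + 5*b + x^2*(180 - 60*b) + x*(-12*b^2 - 20*b + 168) - 33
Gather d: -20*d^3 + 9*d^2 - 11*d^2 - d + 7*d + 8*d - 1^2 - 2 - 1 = -20*d^3 - 2*d^2 + 14*d - 4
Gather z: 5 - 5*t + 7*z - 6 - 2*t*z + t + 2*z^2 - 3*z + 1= -4*t + 2*z^2 + z*(4 - 2*t)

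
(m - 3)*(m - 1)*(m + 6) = m^3 + 2*m^2 - 21*m + 18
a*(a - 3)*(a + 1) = a^3 - 2*a^2 - 3*a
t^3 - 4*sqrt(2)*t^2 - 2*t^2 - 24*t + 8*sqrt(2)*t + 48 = (t - 2)*(t - 6*sqrt(2))*(t + 2*sqrt(2))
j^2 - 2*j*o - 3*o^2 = (j - 3*o)*(j + o)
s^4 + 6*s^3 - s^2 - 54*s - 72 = (s - 3)*(s + 2)*(s + 3)*(s + 4)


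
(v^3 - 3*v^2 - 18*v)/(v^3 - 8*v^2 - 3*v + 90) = v/(v - 5)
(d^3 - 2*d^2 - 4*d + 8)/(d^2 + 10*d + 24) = (d^3 - 2*d^2 - 4*d + 8)/(d^2 + 10*d + 24)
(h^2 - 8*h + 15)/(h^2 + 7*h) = (h^2 - 8*h + 15)/(h*(h + 7))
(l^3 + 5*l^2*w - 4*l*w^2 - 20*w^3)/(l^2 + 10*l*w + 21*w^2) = (l^3 + 5*l^2*w - 4*l*w^2 - 20*w^3)/(l^2 + 10*l*w + 21*w^2)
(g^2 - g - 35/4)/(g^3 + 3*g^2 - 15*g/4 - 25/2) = (2*g - 7)/(2*g^2 + g - 10)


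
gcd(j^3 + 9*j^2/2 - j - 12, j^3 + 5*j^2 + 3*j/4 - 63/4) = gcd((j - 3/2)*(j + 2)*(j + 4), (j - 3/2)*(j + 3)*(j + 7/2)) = j - 3/2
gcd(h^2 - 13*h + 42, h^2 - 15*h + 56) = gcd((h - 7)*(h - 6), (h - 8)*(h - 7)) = h - 7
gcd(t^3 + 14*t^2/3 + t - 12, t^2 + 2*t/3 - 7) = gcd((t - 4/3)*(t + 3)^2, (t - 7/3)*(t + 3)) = t + 3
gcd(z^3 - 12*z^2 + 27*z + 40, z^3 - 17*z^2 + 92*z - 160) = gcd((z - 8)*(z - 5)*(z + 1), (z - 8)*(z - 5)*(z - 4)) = z^2 - 13*z + 40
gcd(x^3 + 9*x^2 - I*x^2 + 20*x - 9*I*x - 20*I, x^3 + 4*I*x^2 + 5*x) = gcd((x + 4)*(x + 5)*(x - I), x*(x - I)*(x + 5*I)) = x - I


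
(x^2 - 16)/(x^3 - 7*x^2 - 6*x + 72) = (x + 4)/(x^2 - 3*x - 18)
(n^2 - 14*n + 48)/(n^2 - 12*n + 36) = (n - 8)/(n - 6)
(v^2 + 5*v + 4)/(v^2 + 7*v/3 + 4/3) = 3*(v + 4)/(3*v + 4)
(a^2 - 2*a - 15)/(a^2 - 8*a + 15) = (a + 3)/(a - 3)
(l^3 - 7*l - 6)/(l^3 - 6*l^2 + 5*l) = (l^3 - 7*l - 6)/(l*(l^2 - 6*l + 5))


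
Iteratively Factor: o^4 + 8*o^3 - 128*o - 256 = (o + 4)*(o^3 + 4*o^2 - 16*o - 64) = (o - 4)*(o + 4)*(o^2 + 8*o + 16) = (o - 4)*(o + 4)^2*(o + 4)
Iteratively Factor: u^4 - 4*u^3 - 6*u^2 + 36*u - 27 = (u - 1)*(u^3 - 3*u^2 - 9*u + 27) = (u - 1)*(u + 3)*(u^2 - 6*u + 9) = (u - 3)*(u - 1)*(u + 3)*(u - 3)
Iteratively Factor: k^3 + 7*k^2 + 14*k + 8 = (k + 1)*(k^2 + 6*k + 8) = (k + 1)*(k + 4)*(k + 2)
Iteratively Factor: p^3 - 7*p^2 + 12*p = (p - 4)*(p^2 - 3*p) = p*(p - 4)*(p - 3)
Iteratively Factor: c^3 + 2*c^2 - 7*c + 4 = (c + 4)*(c^2 - 2*c + 1) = (c - 1)*(c + 4)*(c - 1)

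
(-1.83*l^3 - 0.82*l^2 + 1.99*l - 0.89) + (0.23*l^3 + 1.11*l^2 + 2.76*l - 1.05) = -1.6*l^3 + 0.29*l^2 + 4.75*l - 1.94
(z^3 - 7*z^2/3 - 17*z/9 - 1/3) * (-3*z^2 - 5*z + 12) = -3*z^5 + 2*z^4 + 88*z^3/3 - 158*z^2/9 - 21*z - 4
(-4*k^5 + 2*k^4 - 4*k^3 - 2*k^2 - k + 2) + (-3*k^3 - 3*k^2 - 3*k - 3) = -4*k^5 + 2*k^4 - 7*k^3 - 5*k^2 - 4*k - 1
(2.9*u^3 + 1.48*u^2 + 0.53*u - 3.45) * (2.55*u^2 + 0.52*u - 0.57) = 7.395*u^5 + 5.282*u^4 + 0.4681*u^3 - 9.3655*u^2 - 2.0961*u + 1.9665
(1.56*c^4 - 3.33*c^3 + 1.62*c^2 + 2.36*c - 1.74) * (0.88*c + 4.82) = 1.3728*c^5 + 4.5888*c^4 - 14.625*c^3 + 9.8852*c^2 + 9.844*c - 8.3868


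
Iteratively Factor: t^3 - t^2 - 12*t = (t - 4)*(t^2 + 3*t) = t*(t - 4)*(t + 3)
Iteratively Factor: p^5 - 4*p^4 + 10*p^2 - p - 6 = (p + 1)*(p^4 - 5*p^3 + 5*p^2 + 5*p - 6) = (p - 3)*(p + 1)*(p^3 - 2*p^2 - p + 2) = (p - 3)*(p - 1)*(p + 1)*(p^2 - p - 2) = (p - 3)*(p - 2)*(p - 1)*(p + 1)*(p + 1)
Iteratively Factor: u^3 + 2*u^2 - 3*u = (u + 3)*(u^2 - u) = u*(u + 3)*(u - 1)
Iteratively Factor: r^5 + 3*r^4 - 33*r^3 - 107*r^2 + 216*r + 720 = (r + 3)*(r^4 - 33*r^2 - 8*r + 240) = (r + 3)*(r + 4)*(r^3 - 4*r^2 - 17*r + 60) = (r - 3)*(r + 3)*(r + 4)*(r^2 - r - 20) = (r - 3)*(r + 3)*(r + 4)^2*(r - 5)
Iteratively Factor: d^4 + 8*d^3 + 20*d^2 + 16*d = (d + 2)*(d^3 + 6*d^2 + 8*d) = d*(d + 2)*(d^2 + 6*d + 8) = d*(d + 2)*(d + 4)*(d + 2)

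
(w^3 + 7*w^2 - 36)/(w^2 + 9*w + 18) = w - 2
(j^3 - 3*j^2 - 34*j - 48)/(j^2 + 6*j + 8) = (j^2 - 5*j - 24)/(j + 4)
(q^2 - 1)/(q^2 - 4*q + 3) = (q + 1)/(q - 3)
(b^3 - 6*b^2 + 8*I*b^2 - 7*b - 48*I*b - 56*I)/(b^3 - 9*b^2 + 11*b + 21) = (b + 8*I)/(b - 3)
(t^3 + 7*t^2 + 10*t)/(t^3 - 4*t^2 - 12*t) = (t + 5)/(t - 6)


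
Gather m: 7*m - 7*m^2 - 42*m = -7*m^2 - 35*m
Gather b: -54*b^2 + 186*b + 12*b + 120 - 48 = -54*b^2 + 198*b + 72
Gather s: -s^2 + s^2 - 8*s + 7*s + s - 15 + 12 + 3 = 0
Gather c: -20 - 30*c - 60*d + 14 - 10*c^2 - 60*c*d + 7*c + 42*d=-10*c^2 + c*(-60*d - 23) - 18*d - 6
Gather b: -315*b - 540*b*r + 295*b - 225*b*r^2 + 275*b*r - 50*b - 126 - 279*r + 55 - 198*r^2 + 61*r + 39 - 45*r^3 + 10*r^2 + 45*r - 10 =b*(-225*r^2 - 265*r - 70) - 45*r^3 - 188*r^2 - 173*r - 42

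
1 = 1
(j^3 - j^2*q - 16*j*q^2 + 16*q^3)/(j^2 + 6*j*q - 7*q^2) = (j^2 - 16*q^2)/(j + 7*q)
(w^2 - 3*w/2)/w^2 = (w - 3/2)/w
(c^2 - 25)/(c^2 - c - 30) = (c - 5)/(c - 6)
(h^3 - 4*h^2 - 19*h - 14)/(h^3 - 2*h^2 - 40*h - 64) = (h^2 - 6*h - 7)/(h^2 - 4*h - 32)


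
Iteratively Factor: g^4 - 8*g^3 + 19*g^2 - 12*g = (g - 4)*(g^3 - 4*g^2 + 3*g) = g*(g - 4)*(g^2 - 4*g + 3) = g*(g - 4)*(g - 1)*(g - 3)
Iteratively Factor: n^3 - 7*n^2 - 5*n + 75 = (n - 5)*(n^2 - 2*n - 15) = (n - 5)*(n + 3)*(n - 5)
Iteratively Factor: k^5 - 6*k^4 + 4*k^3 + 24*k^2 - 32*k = (k - 2)*(k^4 - 4*k^3 - 4*k^2 + 16*k) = (k - 2)*(k + 2)*(k^3 - 6*k^2 + 8*k) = (k - 4)*(k - 2)*(k + 2)*(k^2 - 2*k) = k*(k - 4)*(k - 2)*(k + 2)*(k - 2)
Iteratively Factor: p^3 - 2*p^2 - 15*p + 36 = (p - 3)*(p^2 + p - 12) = (p - 3)^2*(p + 4)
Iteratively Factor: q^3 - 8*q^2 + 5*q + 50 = (q + 2)*(q^2 - 10*q + 25) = (q - 5)*(q + 2)*(q - 5)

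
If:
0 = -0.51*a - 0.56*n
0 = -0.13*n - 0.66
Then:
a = 5.57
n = -5.08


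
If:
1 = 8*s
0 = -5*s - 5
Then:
No Solution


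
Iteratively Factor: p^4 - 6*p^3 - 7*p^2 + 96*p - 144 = (p - 3)*(p^3 - 3*p^2 - 16*p + 48) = (p - 4)*(p - 3)*(p^2 + p - 12) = (p - 4)*(p - 3)*(p + 4)*(p - 3)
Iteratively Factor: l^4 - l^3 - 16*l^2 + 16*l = (l + 4)*(l^3 - 5*l^2 + 4*l) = (l - 4)*(l + 4)*(l^2 - l) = (l - 4)*(l - 1)*(l + 4)*(l)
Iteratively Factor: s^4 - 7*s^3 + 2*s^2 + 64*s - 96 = (s - 4)*(s^3 - 3*s^2 - 10*s + 24) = (s - 4)*(s - 2)*(s^2 - s - 12) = (s - 4)^2*(s - 2)*(s + 3)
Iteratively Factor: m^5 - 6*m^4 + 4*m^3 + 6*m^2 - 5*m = (m - 1)*(m^4 - 5*m^3 - m^2 + 5*m) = (m - 1)*(m + 1)*(m^3 - 6*m^2 + 5*m) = (m - 5)*(m - 1)*(m + 1)*(m^2 - m) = (m - 5)*(m - 1)^2*(m + 1)*(m)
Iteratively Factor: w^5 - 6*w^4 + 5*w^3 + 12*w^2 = (w - 4)*(w^4 - 2*w^3 - 3*w^2) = (w - 4)*(w - 3)*(w^3 + w^2) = (w - 4)*(w - 3)*(w + 1)*(w^2) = w*(w - 4)*(w - 3)*(w + 1)*(w)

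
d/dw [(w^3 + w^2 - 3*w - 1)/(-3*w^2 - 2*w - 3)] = (-3*w^4 - 4*w^3 - 20*w^2 - 12*w + 7)/(9*w^4 + 12*w^3 + 22*w^2 + 12*w + 9)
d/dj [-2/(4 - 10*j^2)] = -10*j/(5*j^2 - 2)^2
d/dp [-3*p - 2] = -3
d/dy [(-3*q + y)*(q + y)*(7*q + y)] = -17*q^2 + 10*q*y + 3*y^2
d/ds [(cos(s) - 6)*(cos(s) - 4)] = 2*(5 - cos(s))*sin(s)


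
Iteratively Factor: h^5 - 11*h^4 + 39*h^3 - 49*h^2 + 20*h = (h - 1)*(h^4 - 10*h^3 + 29*h^2 - 20*h) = h*(h - 1)*(h^3 - 10*h^2 + 29*h - 20) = h*(h - 4)*(h - 1)*(h^2 - 6*h + 5) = h*(h - 4)*(h - 1)^2*(h - 5)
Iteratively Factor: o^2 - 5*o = (o)*(o - 5)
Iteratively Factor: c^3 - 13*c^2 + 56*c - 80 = (c - 5)*(c^2 - 8*c + 16) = (c - 5)*(c - 4)*(c - 4)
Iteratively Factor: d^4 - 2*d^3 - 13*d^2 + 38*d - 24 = (d - 1)*(d^3 - d^2 - 14*d + 24) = (d - 1)*(d + 4)*(d^2 - 5*d + 6) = (d - 3)*(d - 1)*(d + 4)*(d - 2)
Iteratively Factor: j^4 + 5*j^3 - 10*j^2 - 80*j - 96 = (j + 2)*(j^3 + 3*j^2 - 16*j - 48) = (j + 2)*(j + 4)*(j^2 - j - 12) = (j + 2)*(j + 3)*(j + 4)*(j - 4)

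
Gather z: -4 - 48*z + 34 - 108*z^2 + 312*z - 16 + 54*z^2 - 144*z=-54*z^2 + 120*z + 14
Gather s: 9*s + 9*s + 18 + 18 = 18*s + 36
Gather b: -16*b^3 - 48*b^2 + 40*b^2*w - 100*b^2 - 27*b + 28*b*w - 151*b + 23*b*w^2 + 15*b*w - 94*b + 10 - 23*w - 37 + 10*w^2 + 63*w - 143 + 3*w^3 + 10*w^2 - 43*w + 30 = -16*b^3 + b^2*(40*w - 148) + b*(23*w^2 + 43*w - 272) + 3*w^3 + 20*w^2 - 3*w - 140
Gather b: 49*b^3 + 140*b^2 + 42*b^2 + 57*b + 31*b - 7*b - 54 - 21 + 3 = 49*b^3 + 182*b^2 + 81*b - 72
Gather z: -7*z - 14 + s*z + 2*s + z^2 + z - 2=2*s + z^2 + z*(s - 6) - 16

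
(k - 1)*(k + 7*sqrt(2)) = k^2 - k + 7*sqrt(2)*k - 7*sqrt(2)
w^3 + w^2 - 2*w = w*(w - 1)*(w + 2)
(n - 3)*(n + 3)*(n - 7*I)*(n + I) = n^4 - 6*I*n^3 - 2*n^2 + 54*I*n - 63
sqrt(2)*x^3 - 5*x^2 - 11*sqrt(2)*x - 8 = (x - 4*sqrt(2))*(x + sqrt(2))*(sqrt(2)*x + 1)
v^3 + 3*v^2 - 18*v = v*(v - 3)*(v + 6)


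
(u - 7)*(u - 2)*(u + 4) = u^3 - 5*u^2 - 22*u + 56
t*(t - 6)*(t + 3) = t^3 - 3*t^2 - 18*t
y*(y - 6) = y^2 - 6*y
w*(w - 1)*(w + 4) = w^3 + 3*w^2 - 4*w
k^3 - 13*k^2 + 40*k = k*(k - 8)*(k - 5)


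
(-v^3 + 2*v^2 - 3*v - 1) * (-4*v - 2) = 4*v^4 - 6*v^3 + 8*v^2 + 10*v + 2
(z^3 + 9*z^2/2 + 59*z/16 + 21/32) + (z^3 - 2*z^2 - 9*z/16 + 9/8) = 2*z^3 + 5*z^2/2 + 25*z/8 + 57/32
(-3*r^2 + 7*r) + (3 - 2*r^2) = -5*r^2 + 7*r + 3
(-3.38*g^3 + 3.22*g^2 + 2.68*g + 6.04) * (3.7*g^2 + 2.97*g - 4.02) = -12.506*g^5 + 1.8754*g^4 + 33.067*g^3 + 17.3632*g^2 + 7.1652*g - 24.2808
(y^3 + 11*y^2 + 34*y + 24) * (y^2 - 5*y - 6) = y^5 + 6*y^4 - 27*y^3 - 212*y^2 - 324*y - 144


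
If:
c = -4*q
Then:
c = -4*q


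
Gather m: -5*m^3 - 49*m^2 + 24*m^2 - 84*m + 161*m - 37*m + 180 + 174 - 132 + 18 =-5*m^3 - 25*m^2 + 40*m + 240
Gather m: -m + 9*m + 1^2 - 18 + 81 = 8*m + 64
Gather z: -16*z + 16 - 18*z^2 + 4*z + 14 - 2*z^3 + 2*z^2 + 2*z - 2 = -2*z^3 - 16*z^2 - 10*z + 28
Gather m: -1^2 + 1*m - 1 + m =2*m - 2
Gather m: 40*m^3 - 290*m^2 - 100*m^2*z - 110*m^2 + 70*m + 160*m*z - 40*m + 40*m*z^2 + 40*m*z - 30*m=40*m^3 + m^2*(-100*z - 400) + m*(40*z^2 + 200*z)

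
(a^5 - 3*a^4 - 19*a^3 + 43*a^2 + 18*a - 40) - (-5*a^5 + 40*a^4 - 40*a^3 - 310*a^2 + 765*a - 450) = 6*a^5 - 43*a^4 + 21*a^3 + 353*a^2 - 747*a + 410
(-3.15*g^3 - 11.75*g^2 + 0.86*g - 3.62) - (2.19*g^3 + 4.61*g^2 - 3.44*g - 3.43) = -5.34*g^3 - 16.36*g^2 + 4.3*g - 0.19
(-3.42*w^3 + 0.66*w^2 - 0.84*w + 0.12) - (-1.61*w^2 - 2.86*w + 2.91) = -3.42*w^3 + 2.27*w^2 + 2.02*w - 2.79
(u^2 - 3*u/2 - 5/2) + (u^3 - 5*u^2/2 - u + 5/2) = u^3 - 3*u^2/2 - 5*u/2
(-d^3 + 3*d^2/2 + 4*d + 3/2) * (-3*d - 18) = 3*d^4 + 27*d^3/2 - 39*d^2 - 153*d/2 - 27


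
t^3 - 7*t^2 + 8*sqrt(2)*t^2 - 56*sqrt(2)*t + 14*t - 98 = (t - 7)*(t + sqrt(2))*(t + 7*sqrt(2))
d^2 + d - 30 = (d - 5)*(d + 6)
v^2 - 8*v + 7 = (v - 7)*(v - 1)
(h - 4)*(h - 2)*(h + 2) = h^3 - 4*h^2 - 4*h + 16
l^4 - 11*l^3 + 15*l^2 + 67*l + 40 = (l - 8)*(l - 5)*(l + 1)^2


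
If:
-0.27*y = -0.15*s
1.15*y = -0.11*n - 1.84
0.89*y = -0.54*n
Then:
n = 3.13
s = -3.42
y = -1.90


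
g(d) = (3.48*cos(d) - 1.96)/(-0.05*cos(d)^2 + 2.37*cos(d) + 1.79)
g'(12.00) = 0.41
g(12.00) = 0.26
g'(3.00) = -4.33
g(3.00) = 8.93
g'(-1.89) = 9.59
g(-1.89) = -2.93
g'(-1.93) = 11.36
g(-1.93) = -3.35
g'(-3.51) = -18.71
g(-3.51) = 11.21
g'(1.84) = -7.89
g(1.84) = -2.50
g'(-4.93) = -2.00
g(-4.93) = -0.53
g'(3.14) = -0.05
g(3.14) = 8.63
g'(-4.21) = -23.76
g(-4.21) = -5.71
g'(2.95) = -6.25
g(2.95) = 9.19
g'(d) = (-0.1*sin(d)*cos(d) + 2.37*sin(d))*(3.48*cos(d) - 1.96)/(-0.05*cos(d)^2 + 2.37*cos(d) + 1.79)^2 - 3.48*sin(d)/(-0.05*cos(d)^2 + 2.37*cos(d) + 1.79)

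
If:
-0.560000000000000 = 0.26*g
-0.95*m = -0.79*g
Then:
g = -2.15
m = -1.79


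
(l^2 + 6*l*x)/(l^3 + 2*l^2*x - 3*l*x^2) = (l + 6*x)/(l^2 + 2*l*x - 3*x^2)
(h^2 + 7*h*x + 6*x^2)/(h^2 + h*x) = (h + 6*x)/h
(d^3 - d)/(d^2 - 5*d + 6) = (d^3 - d)/(d^2 - 5*d + 6)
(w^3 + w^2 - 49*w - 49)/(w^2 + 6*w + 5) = (w^2 - 49)/(w + 5)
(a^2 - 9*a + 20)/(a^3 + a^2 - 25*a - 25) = (a - 4)/(a^2 + 6*a + 5)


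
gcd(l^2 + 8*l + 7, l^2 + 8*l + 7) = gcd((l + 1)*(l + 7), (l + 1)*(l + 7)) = l^2 + 8*l + 7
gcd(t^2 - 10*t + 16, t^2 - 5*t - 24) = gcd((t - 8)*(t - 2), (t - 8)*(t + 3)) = t - 8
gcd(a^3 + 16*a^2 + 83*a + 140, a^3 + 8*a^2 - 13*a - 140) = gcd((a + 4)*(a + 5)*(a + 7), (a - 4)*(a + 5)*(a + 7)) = a^2 + 12*a + 35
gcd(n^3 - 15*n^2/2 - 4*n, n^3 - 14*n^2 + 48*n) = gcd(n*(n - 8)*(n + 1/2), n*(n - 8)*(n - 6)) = n^2 - 8*n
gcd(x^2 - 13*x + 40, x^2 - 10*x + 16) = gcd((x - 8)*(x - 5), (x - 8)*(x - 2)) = x - 8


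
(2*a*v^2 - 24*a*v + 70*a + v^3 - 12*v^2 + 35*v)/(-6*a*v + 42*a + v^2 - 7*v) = (2*a*v - 10*a + v^2 - 5*v)/(-6*a + v)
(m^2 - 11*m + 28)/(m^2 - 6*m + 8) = (m - 7)/(m - 2)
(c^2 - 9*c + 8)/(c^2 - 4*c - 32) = (c - 1)/(c + 4)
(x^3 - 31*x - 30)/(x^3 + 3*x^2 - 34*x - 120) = (x + 1)/(x + 4)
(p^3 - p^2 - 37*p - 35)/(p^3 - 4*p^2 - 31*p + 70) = (p + 1)/(p - 2)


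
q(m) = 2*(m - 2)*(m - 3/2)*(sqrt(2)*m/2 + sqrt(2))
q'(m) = sqrt(2)*(m - 2)*(m - 3/2) + 2*(m - 2)*(sqrt(2)*m/2 + sqrt(2)) + 2*(m - 3/2)*(sqrt(2)*m/2 + sqrt(2))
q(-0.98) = 10.66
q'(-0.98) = 2.58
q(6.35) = 249.13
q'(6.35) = 138.48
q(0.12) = 7.78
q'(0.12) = -6.10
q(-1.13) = 10.13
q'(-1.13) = 4.55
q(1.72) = -0.32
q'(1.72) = -0.40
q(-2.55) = -14.33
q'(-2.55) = 32.75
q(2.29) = 1.39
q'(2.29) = 6.88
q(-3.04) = -33.65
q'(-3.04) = 46.45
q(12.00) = 2078.89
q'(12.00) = 554.37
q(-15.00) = -5156.93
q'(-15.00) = 1012.58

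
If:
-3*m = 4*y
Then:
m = -4*y/3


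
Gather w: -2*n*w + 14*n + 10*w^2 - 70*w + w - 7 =14*n + 10*w^2 + w*(-2*n - 69) - 7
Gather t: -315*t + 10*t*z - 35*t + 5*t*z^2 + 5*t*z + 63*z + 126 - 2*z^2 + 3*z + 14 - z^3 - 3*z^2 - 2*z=t*(5*z^2 + 15*z - 350) - z^3 - 5*z^2 + 64*z + 140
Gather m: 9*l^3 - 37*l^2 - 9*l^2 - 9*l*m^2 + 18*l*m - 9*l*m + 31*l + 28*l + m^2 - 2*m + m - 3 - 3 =9*l^3 - 46*l^2 + 59*l + m^2*(1 - 9*l) + m*(9*l - 1) - 6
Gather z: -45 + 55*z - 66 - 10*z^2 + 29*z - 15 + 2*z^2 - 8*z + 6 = -8*z^2 + 76*z - 120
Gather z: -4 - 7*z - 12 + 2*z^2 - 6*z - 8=2*z^2 - 13*z - 24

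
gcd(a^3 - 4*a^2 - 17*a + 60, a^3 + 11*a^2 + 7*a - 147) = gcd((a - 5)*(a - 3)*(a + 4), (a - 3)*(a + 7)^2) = a - 3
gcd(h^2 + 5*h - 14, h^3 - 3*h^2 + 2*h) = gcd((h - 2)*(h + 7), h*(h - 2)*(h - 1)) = h - 2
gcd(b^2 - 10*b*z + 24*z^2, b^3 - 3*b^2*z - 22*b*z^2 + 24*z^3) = -b + 6*z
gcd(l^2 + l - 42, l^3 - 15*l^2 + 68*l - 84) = l - 6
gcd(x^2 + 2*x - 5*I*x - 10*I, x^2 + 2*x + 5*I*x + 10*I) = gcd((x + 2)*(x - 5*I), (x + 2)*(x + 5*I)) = x + 2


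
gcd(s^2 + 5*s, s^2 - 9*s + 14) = 1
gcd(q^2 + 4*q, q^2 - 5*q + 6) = 1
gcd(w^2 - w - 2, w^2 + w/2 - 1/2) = w + 1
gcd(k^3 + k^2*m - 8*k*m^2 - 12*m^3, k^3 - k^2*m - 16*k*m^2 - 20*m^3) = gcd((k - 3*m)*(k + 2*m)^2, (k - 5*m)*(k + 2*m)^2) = k^2 + 4*k*m + 4*m^2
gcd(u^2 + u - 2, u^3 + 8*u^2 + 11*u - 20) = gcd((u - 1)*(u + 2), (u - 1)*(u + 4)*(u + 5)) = u - 1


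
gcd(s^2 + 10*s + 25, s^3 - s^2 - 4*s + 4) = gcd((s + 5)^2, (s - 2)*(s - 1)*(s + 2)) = 1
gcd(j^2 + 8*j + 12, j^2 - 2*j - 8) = j + 2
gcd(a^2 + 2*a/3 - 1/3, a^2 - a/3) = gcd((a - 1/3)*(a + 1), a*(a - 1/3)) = a - 1/3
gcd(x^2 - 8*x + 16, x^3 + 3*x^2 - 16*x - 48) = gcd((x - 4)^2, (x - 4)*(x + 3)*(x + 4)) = x - 4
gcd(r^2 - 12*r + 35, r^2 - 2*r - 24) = 1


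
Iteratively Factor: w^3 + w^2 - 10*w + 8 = (w - 1)*(w^2 + 2*w - 8) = (w - 2)*(w - 1)*(w + 4)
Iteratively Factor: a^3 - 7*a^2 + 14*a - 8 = (a - 1)*(a^2 - 6*a + 8) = (a - 4)*(a - 1)*(a - 2)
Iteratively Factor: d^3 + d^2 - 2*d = (d - 1)*(d^2 + 2*d) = (d - 1)*(d + 2)*(d)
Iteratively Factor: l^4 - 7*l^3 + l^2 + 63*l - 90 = (l + 3)*(l^3 - 10*l^2 + 31*l - 30) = (l - 5)*(l + 3)*(l^2 - 5*l + 6) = (l - 5)*(l - 2)*(l + 3)*(l - 3)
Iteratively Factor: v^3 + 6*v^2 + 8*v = (v)*(v^2 + 6*v + 8) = v*(v + 4)*(v + 2)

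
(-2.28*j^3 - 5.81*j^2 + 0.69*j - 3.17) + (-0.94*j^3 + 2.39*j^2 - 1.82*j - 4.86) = -3.22*j^3 - 3.42*j^2 - 1.13*j - 8.03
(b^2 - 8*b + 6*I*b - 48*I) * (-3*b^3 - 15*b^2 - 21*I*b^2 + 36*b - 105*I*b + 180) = -3*b^5 + 9*b^4 - 39*I*b^4 + 282*b^3 + 117*I*b^3 - 486*b^2 + 1776*I*b^2 - 6480*b - 648*I*b - 8640*I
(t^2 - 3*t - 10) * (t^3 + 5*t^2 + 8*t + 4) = t^5 + 2*t^4 - 17*t^3 - 70*t^2 - 92*t - 40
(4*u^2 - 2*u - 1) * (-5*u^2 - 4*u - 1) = -20*u^4 - 6*u^3 + 9*u^2 + 6*u + 1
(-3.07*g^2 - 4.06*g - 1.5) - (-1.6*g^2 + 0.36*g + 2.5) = -1.47*g^2 - 4.42*g - 4.0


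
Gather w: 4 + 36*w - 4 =36*w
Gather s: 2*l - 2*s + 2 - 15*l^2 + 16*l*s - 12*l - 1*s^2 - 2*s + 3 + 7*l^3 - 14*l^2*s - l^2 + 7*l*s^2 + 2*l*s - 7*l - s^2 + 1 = 7*l^3 - 16*l^2 - 17*l + s^2*(7*l - 2) + s*(-14*l^2 + 18*l - 4) + 6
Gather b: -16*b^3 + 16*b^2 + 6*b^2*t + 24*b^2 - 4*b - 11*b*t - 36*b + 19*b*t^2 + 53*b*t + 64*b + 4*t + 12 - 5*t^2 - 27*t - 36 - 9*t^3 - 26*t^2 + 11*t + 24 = -16*b^3 + b^2*(6*t + 40) + b*(19*t^2 + 42*t + 24) - 9*t^3 - 31*t^2 - 12*t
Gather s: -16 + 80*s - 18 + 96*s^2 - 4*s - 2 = 96*s^2 + 76*s - 36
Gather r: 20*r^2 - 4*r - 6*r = 20*r^2 - 10*r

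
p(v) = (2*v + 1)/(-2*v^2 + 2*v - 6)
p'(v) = (2*v + 1)*(4*v - 2)/(-2*v^2 + 2*v - 6)^2 + 2/(-2*v^2 + 2*v - 6) = (-v^2 + v + (2*v - 1)*(2*v + 1)/2 - 3)/(v^2 - v + 3)^2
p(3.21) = -0.37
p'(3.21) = 0.10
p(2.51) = -0.44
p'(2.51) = 0.12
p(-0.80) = 0.07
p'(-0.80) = -0.19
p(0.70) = -0.43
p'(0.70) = -0.30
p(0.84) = -0.47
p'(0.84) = -0.24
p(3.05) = -0.38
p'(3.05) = 0.10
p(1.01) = -0.50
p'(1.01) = -0.16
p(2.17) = -0.48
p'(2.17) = 0.11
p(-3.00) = 0.17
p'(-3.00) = 0.01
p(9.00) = -0.13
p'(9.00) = 0.02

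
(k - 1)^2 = k^2 - 2*k + 1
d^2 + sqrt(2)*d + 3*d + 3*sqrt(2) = (d + 3)*(d + sqrt(2))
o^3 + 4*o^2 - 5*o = o*(o - 1)*(o + 5)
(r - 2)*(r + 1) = r^2 - r - 2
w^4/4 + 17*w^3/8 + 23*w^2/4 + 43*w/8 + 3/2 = (w/4 + 1)*(w + 1/2)*(w + 1)*(w + 3)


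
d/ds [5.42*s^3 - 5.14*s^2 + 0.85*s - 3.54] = 16.26*s^2 - 10.28*s + 0.85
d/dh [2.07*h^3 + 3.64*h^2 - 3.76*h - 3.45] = 6.21*h^2 + 7.28*h - 3.76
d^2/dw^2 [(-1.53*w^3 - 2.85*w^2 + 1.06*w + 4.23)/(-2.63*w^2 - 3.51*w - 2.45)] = (-49.299842*w^3 - 206.791362*w^2 - 138.206784*w + 2.72915400000002)/(18.191447*w^6 + 72.834957*w^5 + 148.044804*w^4 + 178.943661*w^3 + 137.91246*w^2 + 63.206325*w + 14.706125)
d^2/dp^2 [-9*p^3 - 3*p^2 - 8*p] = -54*p - 6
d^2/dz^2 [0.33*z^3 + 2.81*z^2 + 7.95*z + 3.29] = 1.98*z + 5.62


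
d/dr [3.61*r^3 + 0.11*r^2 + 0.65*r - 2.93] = 10.83*r^2 + 0.22*r + 0.65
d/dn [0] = 0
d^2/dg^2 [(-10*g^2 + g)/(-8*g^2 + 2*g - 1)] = 16*(12*g^3 - 30*g^2 + 3*g + 1)/(512*g^6 - 384*g^5 + 288*g^4 - 104*g^3 + 36*g^2 - 6*g + 1)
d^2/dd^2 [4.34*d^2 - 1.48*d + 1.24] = 8.68000000000000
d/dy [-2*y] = -2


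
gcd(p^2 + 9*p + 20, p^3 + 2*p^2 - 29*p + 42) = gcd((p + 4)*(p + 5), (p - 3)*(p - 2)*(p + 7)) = 1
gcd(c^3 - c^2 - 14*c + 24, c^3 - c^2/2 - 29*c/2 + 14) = c + 4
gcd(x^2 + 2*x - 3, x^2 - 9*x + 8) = x - 1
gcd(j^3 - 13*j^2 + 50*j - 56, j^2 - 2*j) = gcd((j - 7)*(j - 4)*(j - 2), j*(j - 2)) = j - 2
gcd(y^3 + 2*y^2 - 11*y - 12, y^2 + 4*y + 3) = y + 1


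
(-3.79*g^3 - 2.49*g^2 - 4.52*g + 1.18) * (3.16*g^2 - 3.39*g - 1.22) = -11.9764*g^5 + 4.9797*g^4 - 1.2183*g^3 + 22.0894*g^2 + 1.5142*g - 1.4396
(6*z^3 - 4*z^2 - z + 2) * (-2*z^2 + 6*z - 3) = -12*z^5 + 44*z^4 - 40*z^3 + 2*z^2 + 15*z - 6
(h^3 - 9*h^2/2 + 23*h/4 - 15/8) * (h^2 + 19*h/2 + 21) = h^5 + 5*h^4 - 16*h^3 - 167*h^2/4 + 1647*h/16 - 315/8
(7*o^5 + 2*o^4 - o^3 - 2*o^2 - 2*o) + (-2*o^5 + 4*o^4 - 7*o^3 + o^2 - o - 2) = 5*o^5 + 6*o^4 - 8*o^3 - o^2 - 3*o - 2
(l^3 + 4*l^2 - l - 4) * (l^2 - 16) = l^5 + 4*l^4 - 17*l^3 - 68*l^2 + 16*l + 64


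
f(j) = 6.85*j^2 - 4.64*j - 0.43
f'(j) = 13.7*j - 4.64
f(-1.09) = 12.77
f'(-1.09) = -19.57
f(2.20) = 22.52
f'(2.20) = 25.50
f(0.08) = -0.76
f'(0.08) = -3.54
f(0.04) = -0.60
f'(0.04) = -4.09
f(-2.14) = 40.87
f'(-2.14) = -33.96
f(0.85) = 0.58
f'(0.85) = 7.00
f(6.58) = 265.62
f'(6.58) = 85.51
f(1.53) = 8.51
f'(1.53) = 16.32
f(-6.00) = 274.01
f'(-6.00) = -86.84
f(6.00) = 218.33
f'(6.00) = 77.56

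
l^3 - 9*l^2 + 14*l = l*(l - 7)*(l - 2)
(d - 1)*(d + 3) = d^2 + 2*d - 3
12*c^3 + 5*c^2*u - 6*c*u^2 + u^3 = (-4*c + u)*(-3*c + u)*(c + u)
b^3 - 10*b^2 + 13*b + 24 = (b - 8)*(b - 3)*(b + 1)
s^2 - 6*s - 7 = (s - 7)*(s + 1)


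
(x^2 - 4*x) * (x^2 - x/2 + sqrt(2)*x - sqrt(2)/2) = x^4 - 9*x^3/2 + sqrt(2)*x^3 - 9*sqrt(2)*x^2/2 + 2*x^2 + 2*sqrt(2)*x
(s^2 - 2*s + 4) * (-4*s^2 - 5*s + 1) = -4*s^4 + 3*s^3 - 5*s^2 - 22*s + 4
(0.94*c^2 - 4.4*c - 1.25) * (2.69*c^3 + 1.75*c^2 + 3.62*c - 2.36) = 2.5286*c^5 - 10.191*c^4 - 7.6597*c^3 - 20.3339*c^2 + 5.859*c + 2.95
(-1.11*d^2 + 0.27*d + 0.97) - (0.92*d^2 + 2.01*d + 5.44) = -2.03*d^2 - 1.74*d - 4.47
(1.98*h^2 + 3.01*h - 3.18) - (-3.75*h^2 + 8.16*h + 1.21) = 5.73*h^2 - 5.15*h - 4.39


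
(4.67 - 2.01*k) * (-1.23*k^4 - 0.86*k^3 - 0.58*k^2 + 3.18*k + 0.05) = 2.4723*k^5 - 4.0155*k^4 - 2.8504*k^3 - 9.1004*k^2 + 14.7501*k + 0.2335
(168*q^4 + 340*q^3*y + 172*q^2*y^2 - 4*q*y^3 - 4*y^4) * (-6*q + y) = -1008*q^5 - 1872*q^4*y - 692*q^3*y^2 + 196*q^2*y^3 + 20*q*y^4 - 4*y^5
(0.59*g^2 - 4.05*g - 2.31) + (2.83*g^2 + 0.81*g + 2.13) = 3.42*g^2 - 3.24*g - 0.18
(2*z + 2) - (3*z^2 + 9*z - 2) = -3*z^2 - 7*z + 4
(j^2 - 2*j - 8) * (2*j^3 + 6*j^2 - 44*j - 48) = 2*j^5 + 2*j^4 - 72*j^3 - 8*j^2 + 448*j + 384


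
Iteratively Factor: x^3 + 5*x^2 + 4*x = (x + 1)*(x^2 + 4*x) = (x + 1)*(x + 4)*(x)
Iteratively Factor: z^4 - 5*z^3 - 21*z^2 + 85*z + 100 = (z + 1)*(z^3 - 6*z^2 - 15*z + 100) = (z - 5)*(z + 1)*(z^2 - z - 20) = (z - 5)^2*(z + 1)*(z + 4)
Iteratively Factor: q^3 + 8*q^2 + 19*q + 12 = (q + 3)*(q^2 + 5*q + 4) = (q + 3)*(q + 4)*(q + 1)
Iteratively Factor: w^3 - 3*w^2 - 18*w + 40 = (w - 2)*(w^2 - w - 20) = (w - 2)*(w + 4)*(w - 5)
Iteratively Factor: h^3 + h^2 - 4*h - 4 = (h + 1)*(h^2 - 4) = (h + 1)*(h + 2)*(h - 2)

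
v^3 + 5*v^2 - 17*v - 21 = (v - 3)*(v + 1)*(v + 7)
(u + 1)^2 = u^2 + 2*u + 1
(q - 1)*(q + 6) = q^2 + 5*q - 6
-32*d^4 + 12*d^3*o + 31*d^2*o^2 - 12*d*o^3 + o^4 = (-8*d + o)*(-4*d + o)*(-d + o)*(d + o)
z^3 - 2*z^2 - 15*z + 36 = (z - 3)^2*(z + 4)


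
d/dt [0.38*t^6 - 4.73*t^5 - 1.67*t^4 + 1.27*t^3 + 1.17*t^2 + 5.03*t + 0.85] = 2.28*t^5 - 23.65*t^4 - 6.68*t^3 + 3.81*t^2 + 2.34*t + 5.03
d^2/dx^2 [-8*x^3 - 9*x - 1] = -48*x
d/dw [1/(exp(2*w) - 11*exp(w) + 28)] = (11 - 2*exp(w))*exp(w)/(exp(2*w) - 11*exp(w) + 28)^2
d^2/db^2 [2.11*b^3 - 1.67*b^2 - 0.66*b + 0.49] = 12.66*b - 3.34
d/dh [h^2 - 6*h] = 2*h - 6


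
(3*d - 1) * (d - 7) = 3*d^2 - 22*d + 7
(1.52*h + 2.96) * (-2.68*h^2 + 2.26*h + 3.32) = -4.0736*h^3 - 4.4976*h^2 + 11.736*h + 9.8272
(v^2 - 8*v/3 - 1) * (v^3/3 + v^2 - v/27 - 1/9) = v^5/3 + v^4/9 - 82*v^3/27 - 82*v^2/81 + v/3 + 1/9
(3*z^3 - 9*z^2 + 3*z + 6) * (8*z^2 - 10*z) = 24*z^5 - 102*z^4 + 114*z^3 + 18*z^2 - 60*z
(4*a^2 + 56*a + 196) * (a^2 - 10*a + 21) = 4*a^4 + 16*a^3 - 280*a^2 - 784*a + 4116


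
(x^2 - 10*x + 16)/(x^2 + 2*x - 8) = (x - 8)/(x + 4)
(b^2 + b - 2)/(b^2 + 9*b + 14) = (b - 1)/(b + 7)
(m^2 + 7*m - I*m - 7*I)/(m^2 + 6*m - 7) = (m - I)/(m - 1)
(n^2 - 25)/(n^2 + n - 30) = (n + 5)/(n + 6)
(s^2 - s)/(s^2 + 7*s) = (s - 1)/(s + 7)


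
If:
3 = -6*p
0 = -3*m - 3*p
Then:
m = 1/2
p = -1/2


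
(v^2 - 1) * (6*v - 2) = 6*v^3 - 2*v^2 - 6*v + 2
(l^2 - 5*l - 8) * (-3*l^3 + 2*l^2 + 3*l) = -3*l^5 + 17*l^4 + 17*l^3 - 31*l^2 - 24*l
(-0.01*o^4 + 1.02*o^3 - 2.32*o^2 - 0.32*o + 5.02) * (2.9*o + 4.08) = -0.029*o^5 + 2.9172*o^4 - 2.5664*o^3 - 10.3936*o^2 + 13.2524*o + 20.4816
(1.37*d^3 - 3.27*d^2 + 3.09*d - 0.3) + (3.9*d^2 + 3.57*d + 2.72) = 1.37*d^3 + 0.63*d^2 + 6.66*d + 2.42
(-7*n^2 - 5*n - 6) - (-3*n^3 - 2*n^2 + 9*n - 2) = 3*n^3 - 5*n^2 - 14*n - 4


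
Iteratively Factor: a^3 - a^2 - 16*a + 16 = (a - 1)*(a^2 - 16) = (a - 4)*(a - 1)*(a + 4)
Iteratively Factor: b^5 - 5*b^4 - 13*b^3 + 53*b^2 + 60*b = (b + 1)*(b^4 - 6*b^3 - 7*b^2 + 60*b) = (b - 5)*(b + 1)*(b^3 - b^2 - 12*b) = (b - 5)*(b + 1)*(b + 3)*(b^2 - 4*b) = b*(b - 5)*(b + 1)*(b + 3)*(b - 4)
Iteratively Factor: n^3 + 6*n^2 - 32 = (n + 4)*(n^2 + 2*n - 8) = (n + 4)^2*(n - 2)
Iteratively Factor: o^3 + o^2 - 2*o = (o - 1)*(o^2 + 2*o) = (o - 1)*(o + 2)*(o)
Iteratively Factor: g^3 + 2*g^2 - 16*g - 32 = (g + 2)*(g^2 - 16) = (g - 4)*(g + 2)*(g + 4)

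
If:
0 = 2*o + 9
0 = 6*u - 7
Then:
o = -9/2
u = 7/6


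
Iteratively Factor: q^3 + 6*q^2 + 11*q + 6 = (q + 1)*(q^2 + 5*q + 6) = (q + 1)*(q + 2)*(q + 3)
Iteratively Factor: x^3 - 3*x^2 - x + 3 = (x - 1)*(x^2 - 2*x - 3) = (x - 1)*(x + 1)*(x - 3)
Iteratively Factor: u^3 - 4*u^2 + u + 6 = (u - 2)*(u^2 - 2*u - 3) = (u - 2)*(u + 1)*(u - 3)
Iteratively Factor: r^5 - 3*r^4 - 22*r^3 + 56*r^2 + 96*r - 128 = (r + 4)*(r^4 - 7*r^3 + 6*r^2 + 32*r - 32) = (r - 4)*(r + 4)*(r^3 - 3*r^2 - 6*r + 8) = (r - 4)^2*(r + 4)*(r^2 + r - 2) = (r - 4)^2*(r - 1)*(r + 4)*(r + 2)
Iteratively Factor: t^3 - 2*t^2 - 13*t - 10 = (t + 2)*(t^2 - 4*t - 5) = (t + 1)*(t + 2)*(t - 5)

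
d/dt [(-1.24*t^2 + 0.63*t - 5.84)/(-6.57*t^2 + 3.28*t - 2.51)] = (0.0719000000000012*t^2 - 70.5128*t + 17.5739)/(43.1649*t^4 - 43.0992*t^3 + 43.7398*t^2 - 16.4656*t + 6.3001)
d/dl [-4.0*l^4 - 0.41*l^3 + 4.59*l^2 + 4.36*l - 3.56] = -16.0*l^3 - 1.23*l^2 + 9.18*l + 4.36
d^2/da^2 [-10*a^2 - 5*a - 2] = -20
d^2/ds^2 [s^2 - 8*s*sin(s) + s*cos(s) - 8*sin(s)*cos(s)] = 8*s*sin(s) - s*cos(s) - 2*sin(s) + 16*sin(2*s) - 16*cos(s) + 2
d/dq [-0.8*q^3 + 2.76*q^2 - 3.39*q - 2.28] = -2.4*q^2 + 5.52*q - 3.39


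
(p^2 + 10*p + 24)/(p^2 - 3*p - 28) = (p + 6)/(p - 7)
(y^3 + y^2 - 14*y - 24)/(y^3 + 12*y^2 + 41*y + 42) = (y - 4)/(y + 7)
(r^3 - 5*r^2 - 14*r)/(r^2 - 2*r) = (r^2 - 5*r - 14)/(r - 2)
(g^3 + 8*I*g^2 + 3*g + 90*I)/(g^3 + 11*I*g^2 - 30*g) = (g - 3*I)/g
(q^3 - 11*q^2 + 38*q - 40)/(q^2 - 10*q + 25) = (q^2 - 6*q + 8)/(q - 5)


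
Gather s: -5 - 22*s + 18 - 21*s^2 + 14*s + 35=-21*s^2 - 8*s + 48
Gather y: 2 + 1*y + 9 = y + 11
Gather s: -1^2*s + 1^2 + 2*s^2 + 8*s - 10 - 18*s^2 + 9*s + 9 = -16*s^2 + 16*s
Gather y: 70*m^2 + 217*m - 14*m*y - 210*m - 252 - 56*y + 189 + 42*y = 70*m^2 + 7*m + y*(-14*m - 14) - 63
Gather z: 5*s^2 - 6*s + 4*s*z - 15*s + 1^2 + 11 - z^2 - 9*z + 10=5*s^2 - 21*s - z^2 + z*(4*s - 9) + 22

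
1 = 1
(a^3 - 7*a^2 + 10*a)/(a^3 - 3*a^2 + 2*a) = (a - 5)/(a - 1)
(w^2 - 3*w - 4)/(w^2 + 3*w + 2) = (w - 4)/(w + 2)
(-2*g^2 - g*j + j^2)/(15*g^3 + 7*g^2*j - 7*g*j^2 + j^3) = (-2*g + j)/(15*g^2 - 8*g*j + j^2)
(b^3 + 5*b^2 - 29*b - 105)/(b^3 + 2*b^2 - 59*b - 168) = (b - 5)/(b - 8)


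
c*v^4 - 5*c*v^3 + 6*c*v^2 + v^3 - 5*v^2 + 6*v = v*(v - 3)*(v - 2)*(c*v + 1)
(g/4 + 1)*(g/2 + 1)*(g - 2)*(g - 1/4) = g^4/8 + 15*g^3/32 - 5*g^2/8 - 15*g/8 + 1/2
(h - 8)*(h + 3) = h^2 - 5*h - 24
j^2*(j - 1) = j^3 - j^2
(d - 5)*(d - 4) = d^2 - 9*d + 20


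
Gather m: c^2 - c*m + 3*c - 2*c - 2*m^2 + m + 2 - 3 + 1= c^2 + c - 2*m^2 + m*(1 - c)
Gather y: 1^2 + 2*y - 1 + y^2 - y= y^2 + y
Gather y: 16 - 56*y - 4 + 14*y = 12 - 42*y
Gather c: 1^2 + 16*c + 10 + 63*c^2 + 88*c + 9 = 63*c^2 + 104*c + 20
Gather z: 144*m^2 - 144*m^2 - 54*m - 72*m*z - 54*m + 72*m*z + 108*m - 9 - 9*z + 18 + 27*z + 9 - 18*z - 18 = 0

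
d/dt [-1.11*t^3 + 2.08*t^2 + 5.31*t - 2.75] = -3.33*t^2 + 4.16*t + 5.31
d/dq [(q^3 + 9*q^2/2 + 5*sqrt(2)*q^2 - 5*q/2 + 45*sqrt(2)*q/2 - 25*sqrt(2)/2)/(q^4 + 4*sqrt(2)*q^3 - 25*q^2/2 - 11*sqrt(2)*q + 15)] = (-4*q^6 - 40*sqrt(2)*q^5 - 36*q^5 - 342*sqrt(2)*q^4 - 180*q^4 - 1440*q^3 + 192*sqrt(2)*q^3 + 815*q^2 + 927*sqrt(2)*q^2 - 650*sqrt(2)*q + 540*q - 1250 + 1350*sqrt(2))/(4*q^8 + 32*sqrt(2)*q^7 + 28*q^6 - 488*sqrt(2)*q^5 + 41*q^4 + 1580*sqrt(2)*q^3 - 532*q^2 - 1320*sqrt(2)*q + 900)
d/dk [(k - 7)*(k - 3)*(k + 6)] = 3*k^2 - 8*k - 39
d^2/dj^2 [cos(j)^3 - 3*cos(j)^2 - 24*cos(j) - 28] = 93*cos(j)/4 + 6*cos(2*j) - 9*cos(3*j)/4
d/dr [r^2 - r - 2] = 2*r - 1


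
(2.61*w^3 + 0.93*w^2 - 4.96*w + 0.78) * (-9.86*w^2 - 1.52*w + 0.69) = -25.7346*w^5 - 13.137*w^4 + 49.2929*w^3 + 0.490100000000001*w^2 - 4.608*w + 0.5382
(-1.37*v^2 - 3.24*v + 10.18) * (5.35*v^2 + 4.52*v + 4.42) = -7.3295*v^4 - 23.5264*v^3 + 33.7628*v^2 + 31.6928*v + 44.9956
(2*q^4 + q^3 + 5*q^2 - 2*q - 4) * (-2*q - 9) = -4*q^5 - 20*q^4 - 19*q^3 - 41*q^2 + 26*q + 36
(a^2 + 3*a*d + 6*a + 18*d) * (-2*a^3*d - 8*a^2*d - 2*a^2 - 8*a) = -2*a^5*d - 6*a^4*d^2 - 20*a^4*d - 2*a^4 - 60*a^3*d^2 - 54*a^3*d - 20*a^3 - 144*a^2*d^2 - 60*a^2*d - 48*a^2 - 144*a*d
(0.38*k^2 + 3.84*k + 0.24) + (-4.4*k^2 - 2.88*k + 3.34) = -4.02*k^2 + 0.96*k + 3.58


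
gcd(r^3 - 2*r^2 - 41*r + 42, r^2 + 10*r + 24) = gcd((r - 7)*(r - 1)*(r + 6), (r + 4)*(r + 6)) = r + 6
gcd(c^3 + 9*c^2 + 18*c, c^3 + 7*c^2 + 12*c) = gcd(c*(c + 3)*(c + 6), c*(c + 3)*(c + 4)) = c^2 + 3*c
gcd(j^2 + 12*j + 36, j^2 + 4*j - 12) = j + 6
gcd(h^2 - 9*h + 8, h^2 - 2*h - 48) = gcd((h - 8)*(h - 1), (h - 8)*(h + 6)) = h - 8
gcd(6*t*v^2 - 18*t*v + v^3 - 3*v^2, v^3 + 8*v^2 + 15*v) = v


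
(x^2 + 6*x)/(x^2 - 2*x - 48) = x/(x - 8)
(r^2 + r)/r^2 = (r + 1)/r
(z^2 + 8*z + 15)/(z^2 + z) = (z^2 + 8*z + 15)/(z*(z + 1))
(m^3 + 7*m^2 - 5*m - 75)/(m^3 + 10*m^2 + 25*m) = (m - 3)/m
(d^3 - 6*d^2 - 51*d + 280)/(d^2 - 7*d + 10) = (d^2 - d - 56)/(d - 2)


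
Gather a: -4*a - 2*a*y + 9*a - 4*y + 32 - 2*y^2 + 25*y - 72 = a*(5 - 2*y) - 2*y^2 + 21*y - 40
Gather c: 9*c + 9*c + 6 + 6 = 18*c + 12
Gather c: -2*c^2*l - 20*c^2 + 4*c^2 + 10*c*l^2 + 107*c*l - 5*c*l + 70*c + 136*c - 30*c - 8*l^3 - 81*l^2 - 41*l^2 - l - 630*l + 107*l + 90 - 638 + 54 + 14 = c^2*(-2*l - 16) + c*(10*l^2 + 102*l + 176) - 8*l^3 - 122*l^2 - 524*l - 480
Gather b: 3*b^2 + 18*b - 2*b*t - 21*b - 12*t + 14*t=3*b^2 + b*(-2*t - 3) + 2*t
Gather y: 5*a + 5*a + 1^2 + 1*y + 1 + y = 10*a + 2*y + 2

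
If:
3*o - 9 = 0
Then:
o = 3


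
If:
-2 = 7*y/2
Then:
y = -4/7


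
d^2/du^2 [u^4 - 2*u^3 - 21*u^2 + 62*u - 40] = 12*u^2 - 12*u - 42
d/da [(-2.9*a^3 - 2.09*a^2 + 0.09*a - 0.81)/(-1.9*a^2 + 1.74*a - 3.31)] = (5.51*a^4 - 10.092*a^3 + 25.3314*a^2 + 10.7578*a + 1.1115)/(3.61*a^4 - 6.612*a^3 + 15.6056*a^2 - 11.5188*a + 10.9561)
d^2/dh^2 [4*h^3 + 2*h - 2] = 24*h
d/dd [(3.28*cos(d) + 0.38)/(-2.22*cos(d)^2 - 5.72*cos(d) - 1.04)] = (-7.2816*cos(d)^2 - 1.6872*cos(d) + 1.2376)*sin(d)/(4.9284*cos(d)^4 + 25.3968*cos(d)^3 + 37.336*cos(d)^2 + 11.8976*cos(d) + 1.0816)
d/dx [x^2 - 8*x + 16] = 2*x - 8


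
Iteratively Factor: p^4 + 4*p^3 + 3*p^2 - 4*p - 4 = (p + 1)*(p^3 + 3*p^2 - 4) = (p - 1)*(p + 1)*(p^2 + 4*p + 4) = (p - 1)*(p + 1)*(p + 2)*(p + 2)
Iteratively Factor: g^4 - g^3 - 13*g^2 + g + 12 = (g - 1)*(g^3 - 13*g - 12) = (g - 1)*(g + 1)*(g^2 - g - 12) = (g - 1)*(g + 1)*(g + 3)*(g - 4)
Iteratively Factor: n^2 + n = (n + 1)*(n)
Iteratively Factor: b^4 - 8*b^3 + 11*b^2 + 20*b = (b - 4)*(b^3 - 4*b^2 - 5*b) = (b - 4)*(b + 1)*(b^2 - 5*b) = (b - 5)*(b - 4)*(b + 1)*(b)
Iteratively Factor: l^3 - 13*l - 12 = (l + 3)*(l^2 - 3*l - 4) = (l - 4)*(l + 3)*(l + 1)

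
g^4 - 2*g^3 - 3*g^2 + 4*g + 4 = (g - 2)^2*(g + 1)^2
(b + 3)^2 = b^2 + 6*b + 9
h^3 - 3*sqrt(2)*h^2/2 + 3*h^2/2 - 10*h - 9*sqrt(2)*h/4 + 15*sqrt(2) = (h - 5/2)*(h + 4)*(h - 3*sqrt(2)/2)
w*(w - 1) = w^2 - w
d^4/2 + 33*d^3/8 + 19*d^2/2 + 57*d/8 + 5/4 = (d/2 + 1)*(d + 1/4)*(d + 1)*(d + 5)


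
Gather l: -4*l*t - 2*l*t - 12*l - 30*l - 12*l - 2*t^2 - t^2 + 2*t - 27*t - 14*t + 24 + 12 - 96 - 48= l*(-6*t - 54) - 3*t^2 - 39*t - 108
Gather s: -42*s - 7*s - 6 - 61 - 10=-49*s - 77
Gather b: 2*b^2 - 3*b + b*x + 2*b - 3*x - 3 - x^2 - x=2*b^2 + b*(x - 1) - x^2 - 4*x - 3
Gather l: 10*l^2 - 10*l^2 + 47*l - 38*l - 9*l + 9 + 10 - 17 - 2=0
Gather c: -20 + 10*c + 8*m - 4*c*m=c*(10 - 4*m) + 8*m - 20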